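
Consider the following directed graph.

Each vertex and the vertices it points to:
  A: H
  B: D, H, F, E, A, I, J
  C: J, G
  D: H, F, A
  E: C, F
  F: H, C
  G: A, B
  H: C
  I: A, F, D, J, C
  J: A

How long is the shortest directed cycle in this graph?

For each vertex v, BFS finds the shortest path from v back to v.
The shortest such closed walk is G → B → H → C → G, length 4.

4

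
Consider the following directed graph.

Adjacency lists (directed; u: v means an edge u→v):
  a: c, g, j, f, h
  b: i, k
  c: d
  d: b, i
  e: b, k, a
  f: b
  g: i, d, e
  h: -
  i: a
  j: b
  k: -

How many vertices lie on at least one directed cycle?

A vertex is on a directed cycle iff it belongs to a strongly connected component of size ≥ 2 (or has a self-loop).
The vertices on cycles are {a, b, c, d, e, f, g, i, j} — 9 in total.

9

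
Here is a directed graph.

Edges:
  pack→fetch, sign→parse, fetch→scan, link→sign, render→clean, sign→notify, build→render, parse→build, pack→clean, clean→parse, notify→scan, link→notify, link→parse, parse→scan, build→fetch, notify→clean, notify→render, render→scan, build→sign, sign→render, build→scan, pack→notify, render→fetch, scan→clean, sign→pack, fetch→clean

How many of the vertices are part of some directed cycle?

A vertex is on a directed cycle iff it belongs to a strongly connected component of size ≥ 2 (or has a self-loop).
The vertices on cycles are {pack, scan, sign, build, clean, fetch, parse, notify, render} — 9 in total.

9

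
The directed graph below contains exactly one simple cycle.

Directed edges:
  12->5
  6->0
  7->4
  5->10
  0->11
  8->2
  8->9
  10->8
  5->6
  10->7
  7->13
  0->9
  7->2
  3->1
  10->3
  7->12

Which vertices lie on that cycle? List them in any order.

DFS with gray/black marking from 5:
5 gray
  10 gray
    7 gray
      2 gray
      2 black
      13 gray
      13 black
      12 gray
        12→5: 5 is gray → back edge
Back edge closes the cycle 5 → 10 → 7 → 12 → 5; its vertices are {5, 7, 10, 12}.

5, 7, 10, 12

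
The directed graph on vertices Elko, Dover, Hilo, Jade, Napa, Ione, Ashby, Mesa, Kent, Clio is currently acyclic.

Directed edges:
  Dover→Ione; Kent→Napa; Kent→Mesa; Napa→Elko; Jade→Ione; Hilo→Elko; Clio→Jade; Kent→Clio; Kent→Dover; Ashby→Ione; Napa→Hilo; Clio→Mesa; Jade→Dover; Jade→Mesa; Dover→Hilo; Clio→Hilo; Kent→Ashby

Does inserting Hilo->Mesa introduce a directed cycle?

No

Adding Hilo→Mesa creates a cycle iff Mesa can already reach Hilo.
Explore from Mesa: no path reaches Hilo. The graph stays acyclic.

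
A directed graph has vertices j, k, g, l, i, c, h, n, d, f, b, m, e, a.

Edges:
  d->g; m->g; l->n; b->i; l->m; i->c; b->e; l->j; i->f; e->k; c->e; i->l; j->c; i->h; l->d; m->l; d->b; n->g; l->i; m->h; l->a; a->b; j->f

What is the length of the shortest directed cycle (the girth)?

For each vertex v, BFS finds the shortest path from v back to v.
The shortest such closed walk is l → m → l, length 2.

2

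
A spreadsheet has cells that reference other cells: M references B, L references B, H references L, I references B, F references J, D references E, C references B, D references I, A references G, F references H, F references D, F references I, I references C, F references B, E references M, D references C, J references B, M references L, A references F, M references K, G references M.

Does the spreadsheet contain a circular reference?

DFS with white/gray/black marking, starting from E:
E gray
  M gray
    B gray
    B black
    K gray
    K black
    L gray
      L→B: B black — skip
    L black
  M black
E black
A gray
  F gray
    I gray
      I→B: B black — skip
      C gray
        C→B: B black — skip
      C black
    I black
    D gray
      D→I: I black — skip
      D→E: E black — skip
      D→C: C black — skip
    D black
    H gray
      H→L: L black — skip
    H black
    F→B: B black — skip
    J gray
      J→B: B black — skip
    J black
  F black
  G gray
    G→M: M black — skip
  G black
A black
Every edge goes to a white or black vertex — no back edge, so the graph is acyclic.

No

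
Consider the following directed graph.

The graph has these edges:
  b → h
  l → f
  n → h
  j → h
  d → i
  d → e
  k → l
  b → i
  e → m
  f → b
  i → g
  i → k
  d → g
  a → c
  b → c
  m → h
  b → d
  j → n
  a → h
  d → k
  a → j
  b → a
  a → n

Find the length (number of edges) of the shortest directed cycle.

5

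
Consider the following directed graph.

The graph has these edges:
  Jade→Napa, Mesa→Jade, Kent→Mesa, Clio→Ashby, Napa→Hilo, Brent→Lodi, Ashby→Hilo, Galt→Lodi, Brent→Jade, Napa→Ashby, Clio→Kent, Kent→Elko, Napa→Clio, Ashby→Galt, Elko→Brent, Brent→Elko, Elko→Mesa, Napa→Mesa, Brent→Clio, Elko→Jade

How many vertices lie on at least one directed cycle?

A vertex is on a directed cycle iff it belongs to a strongly connected component of size ≥ 2 (or has a self-loop).
The vertices on cycles are {Clio, Elko, Jade, Kent, Mesa, Napa, Brent} — 7 in total.

7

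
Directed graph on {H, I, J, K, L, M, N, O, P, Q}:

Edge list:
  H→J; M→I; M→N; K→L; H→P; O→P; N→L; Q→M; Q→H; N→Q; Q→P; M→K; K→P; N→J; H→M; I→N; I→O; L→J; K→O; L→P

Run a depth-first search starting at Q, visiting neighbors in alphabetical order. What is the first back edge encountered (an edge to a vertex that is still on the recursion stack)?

N->Q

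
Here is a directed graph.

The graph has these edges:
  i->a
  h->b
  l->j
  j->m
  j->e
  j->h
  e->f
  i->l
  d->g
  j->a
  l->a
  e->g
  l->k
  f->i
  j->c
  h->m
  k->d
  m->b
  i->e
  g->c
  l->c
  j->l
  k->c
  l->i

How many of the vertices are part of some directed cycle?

A vertex is on a directed cycle iff it belongs to a strongly connected component of size ≥ 2 (or has a self-loop).
The vertices on cycles are {e, f, i, j, l} — 5 in total.

5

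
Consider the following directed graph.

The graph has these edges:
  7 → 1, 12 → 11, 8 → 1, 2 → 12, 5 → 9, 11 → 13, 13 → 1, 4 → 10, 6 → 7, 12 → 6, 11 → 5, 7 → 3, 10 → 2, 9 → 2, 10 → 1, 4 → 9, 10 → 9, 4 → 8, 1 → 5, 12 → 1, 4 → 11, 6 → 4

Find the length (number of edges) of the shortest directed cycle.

5

For each vertex v, BFS finds the shortest path from v back to v.
The shortest such closed walk is 12 → 1 → 5 → 9 → 2 → 12, length 5.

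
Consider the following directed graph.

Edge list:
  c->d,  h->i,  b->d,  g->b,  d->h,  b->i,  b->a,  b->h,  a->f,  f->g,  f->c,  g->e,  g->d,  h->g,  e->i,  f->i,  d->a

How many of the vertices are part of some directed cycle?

7

A vertex is on a directed cycle iff it belongs to a strongly connected component of size ≥ 2 (or has a self-loop).
The vertices on cycles are {a, b, c, d, f, g, h} — 7 in total.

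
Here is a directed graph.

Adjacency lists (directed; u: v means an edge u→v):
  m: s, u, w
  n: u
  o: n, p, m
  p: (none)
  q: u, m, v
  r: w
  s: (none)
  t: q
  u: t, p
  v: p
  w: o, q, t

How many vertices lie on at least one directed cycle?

7

A vertex is on a directed cycle iff it belongs to a strongly connected component of size ≥ 2 (or has a self-loop).
The vertices on cycles are {m, n, o, q, t, u, w} — 7 in total.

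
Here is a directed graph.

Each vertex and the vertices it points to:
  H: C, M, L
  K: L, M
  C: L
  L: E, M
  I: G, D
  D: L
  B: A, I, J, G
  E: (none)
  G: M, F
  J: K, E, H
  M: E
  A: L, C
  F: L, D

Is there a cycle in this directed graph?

No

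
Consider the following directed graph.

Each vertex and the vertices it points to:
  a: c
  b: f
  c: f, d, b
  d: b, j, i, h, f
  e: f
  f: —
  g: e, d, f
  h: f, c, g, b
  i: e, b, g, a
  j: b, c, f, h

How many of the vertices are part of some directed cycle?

A vertex is on a directed cycle iff it belongs to a strongly connected component of size ≥ 2 (or has a self-loop).
The vertices on cycles are {a, c, d, g, h, i, j} — 7 in total.

7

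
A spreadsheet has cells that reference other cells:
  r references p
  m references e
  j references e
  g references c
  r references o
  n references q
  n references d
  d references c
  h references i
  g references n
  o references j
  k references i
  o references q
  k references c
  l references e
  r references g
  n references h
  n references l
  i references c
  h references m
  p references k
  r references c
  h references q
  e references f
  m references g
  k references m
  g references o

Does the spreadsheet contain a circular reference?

DFS with white/gray/black marking, starting from j:
j gray
  e gray
    f gray
    f black
  e black
j black
c gray
c black
d gray
  d→c: c black — skip
d black
g gray
  g→c: c black — skip
  o gray
    o→j: j black — skip
    q gray
    q black
  o black
  n gray
    h gray
      h→q: q black — skip
      i gray
        i→c: c black — skip
      i black
      m gray
        m→e: e black — skip
        m→g: g is gray → back edge
Back edge found, so a cycle exists: g → n → h → m → g.

Yes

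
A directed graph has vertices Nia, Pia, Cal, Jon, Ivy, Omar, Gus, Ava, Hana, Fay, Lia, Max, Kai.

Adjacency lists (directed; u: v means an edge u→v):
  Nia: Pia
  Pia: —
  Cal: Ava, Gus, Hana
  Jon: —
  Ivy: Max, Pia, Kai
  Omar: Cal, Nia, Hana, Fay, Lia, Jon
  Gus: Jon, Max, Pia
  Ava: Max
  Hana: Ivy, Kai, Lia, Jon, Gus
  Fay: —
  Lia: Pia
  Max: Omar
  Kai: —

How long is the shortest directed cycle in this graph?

For each vertex v, BFS finds the shortest path from v back to v.
The shortest such closed walk is Omar → Hana → Ivy → Max → Omar, length 4.

4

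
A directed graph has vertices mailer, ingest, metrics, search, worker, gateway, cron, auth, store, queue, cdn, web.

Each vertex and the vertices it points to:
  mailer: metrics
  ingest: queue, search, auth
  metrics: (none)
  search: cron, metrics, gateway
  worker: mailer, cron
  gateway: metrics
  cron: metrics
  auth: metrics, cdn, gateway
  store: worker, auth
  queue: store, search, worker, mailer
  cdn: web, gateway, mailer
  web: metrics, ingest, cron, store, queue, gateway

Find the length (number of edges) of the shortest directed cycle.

For each vertex v, BFS finds the shortest path from v back to v.
The shortest such closed walk is web → store → auth → cdn → web, length 4.

4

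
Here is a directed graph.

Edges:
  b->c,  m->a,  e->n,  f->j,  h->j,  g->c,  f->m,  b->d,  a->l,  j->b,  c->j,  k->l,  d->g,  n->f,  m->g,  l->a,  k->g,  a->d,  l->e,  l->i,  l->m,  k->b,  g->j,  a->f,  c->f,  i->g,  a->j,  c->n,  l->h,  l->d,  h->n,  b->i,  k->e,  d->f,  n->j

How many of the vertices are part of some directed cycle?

13

A vertex is on a directed cycle iff it belongs to a strongly connected component of size ≥ 2 (or has a self-loop).
The vertices on cycles are {a, b, c, d, e, f, g, h, i, j, l, m, n} — 13 in total.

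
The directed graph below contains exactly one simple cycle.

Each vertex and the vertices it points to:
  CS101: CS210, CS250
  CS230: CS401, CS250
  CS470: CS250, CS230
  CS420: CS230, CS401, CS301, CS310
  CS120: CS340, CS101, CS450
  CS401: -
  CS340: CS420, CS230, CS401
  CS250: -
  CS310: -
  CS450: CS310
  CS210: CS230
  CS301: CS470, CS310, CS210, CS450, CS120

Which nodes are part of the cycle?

CS120, CS301, CS340, CS420

DFS with gray/black marking from CS301:
CS301 gray
  CS470 gray
    CS250 gray
    CS250 black
    CS230 gray
      CS401 gray
      CS401 black
      CS230→CS250: CS250 black — skip
    CS230 black
  CS470 black
  CS310 gray
  CS310 black
  CS210 gray
    CS210→CS230: CS230 black — skip
  CS210 black
  CS450 gray
    CS450→CS310: CS310 black — skip
  CS450 black
  CS120 gray
    CS340 gray
      CS420 gray
        CS420→CS230: CS230 black — skip
        CS420→CS401: CS401 black — skip
        CS420→CS301: CS301 is gray → back edge
Back edge closes the cycle CS301 → CS120 → CS340 → CS420 → CS301; its vertices are {CS120, CS301, CS340, CS420}.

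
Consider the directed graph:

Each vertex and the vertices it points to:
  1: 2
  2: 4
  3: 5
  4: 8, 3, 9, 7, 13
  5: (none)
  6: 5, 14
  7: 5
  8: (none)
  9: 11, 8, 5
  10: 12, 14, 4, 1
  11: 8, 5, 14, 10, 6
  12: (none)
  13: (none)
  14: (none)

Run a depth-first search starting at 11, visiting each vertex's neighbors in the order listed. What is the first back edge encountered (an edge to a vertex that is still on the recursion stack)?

9->11

DFS from 11 (visiting each vertex's neighbors in the order listed); mark gray on enter, black on exit:
11 gray
  8 gray
  8 black
  5 gray
  5 black
  14 gray
  14 black
  10 gray
    12 gray
    12 black
    10→14: 14 black — skip
    4 gray
      4→8: 8 black — skip
      3 gray
        3→5: 5 black — skip
      3 black
      9 gray
        9→11: 11 is gray → back edge
First back edge: 9 → 11.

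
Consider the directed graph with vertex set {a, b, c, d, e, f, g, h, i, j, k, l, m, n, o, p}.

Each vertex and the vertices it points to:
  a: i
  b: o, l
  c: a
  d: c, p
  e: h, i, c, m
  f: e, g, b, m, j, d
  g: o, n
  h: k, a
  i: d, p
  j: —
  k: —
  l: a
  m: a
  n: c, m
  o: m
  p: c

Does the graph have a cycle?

DFS with white/gray/black marking, starting from j:
j gray
j black
a gray
  i gray
    d gray
      c gray
        c→a: a is gray → back edge
Back edge found, so a cycle exists: a → i → d → c → a.

Yes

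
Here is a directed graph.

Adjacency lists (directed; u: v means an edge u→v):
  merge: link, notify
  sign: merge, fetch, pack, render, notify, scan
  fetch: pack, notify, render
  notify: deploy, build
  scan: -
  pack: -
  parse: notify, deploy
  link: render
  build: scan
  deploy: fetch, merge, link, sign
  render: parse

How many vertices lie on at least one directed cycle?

8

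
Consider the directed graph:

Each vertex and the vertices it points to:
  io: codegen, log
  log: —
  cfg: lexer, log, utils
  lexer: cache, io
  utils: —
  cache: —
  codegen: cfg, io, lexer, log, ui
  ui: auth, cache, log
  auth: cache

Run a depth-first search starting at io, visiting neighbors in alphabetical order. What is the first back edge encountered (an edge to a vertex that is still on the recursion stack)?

lexer->io

DFS from io (visiting neighbors in alphabetical order); mark gray on enter, black on exit:
io gray
  codegen gray
    cfg gray
      lexer gray
        cache gray
        cache black
        lexer→io: io is gray → back edge
First back edge: lexer → io.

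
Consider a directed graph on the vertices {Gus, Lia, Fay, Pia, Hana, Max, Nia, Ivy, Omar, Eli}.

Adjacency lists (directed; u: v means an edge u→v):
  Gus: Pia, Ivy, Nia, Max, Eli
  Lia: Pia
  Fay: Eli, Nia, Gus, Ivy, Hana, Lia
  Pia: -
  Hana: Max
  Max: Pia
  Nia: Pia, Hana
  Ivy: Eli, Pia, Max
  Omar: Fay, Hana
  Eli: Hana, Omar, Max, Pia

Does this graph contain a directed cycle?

DFS with white/gray/black marking, starting from Ivy:
Ivy gray
  Eli gray
    Hana gray
      Max gray
        Pia gray
        Pia black
      Max black
    Hana black
    Omar gray
      Fay gray
        Fay→Eli: Eli is gray → back edge
Back edge found, so a cycle exists: Eli → Omar → Fay → Eli.

Yes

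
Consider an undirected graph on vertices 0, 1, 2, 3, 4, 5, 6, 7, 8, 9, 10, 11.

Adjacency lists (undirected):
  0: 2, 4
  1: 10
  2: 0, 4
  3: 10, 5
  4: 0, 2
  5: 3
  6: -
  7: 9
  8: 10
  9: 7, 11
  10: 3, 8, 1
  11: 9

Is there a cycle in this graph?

Yes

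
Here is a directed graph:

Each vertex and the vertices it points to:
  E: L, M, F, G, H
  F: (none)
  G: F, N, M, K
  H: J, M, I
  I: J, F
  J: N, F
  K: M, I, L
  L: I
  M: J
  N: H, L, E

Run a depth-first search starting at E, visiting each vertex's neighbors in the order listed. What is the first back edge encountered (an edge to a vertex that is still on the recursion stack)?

H→J

DFS from E (visiting each vertex's neighbors in the order listed); mark gray on enter, black on exit:
E gray
  L gray
    I gray
      J gray
        N gray
          H gray
            H→J: J is gray → back edge
First back edge: H → J.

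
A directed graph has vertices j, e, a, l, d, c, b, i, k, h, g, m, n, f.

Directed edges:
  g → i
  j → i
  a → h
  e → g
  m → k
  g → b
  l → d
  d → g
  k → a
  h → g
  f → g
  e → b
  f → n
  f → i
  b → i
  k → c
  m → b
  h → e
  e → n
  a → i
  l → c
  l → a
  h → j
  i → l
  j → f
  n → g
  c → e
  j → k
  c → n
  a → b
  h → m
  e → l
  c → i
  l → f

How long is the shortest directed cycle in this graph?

For each vertex v, BFS finds the shortest path from v back to v.
The shortest such closed walk is e → l → c → e, length 3.

3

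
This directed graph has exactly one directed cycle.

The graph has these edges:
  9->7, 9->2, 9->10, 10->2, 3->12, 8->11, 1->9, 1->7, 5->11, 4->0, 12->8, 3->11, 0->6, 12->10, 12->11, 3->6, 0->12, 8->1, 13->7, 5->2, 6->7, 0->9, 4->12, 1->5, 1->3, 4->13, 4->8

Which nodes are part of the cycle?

DFS with gray/black marking from 8:
8 gray
  1 gray
    7 gray
    7 black
    5 gray
      2 gray
      2 black
      11 gray
      11 black
    5 black
    9 gray
      9→7: 7 black — skip
      10 gray
        10→2: 2 black — skip
      10 black
      9→2: 2 black — skip
    9 black
    3 gray
      6 gray
        6→7: 7 black — skip
      6 black
      3→11: 11 black — skip
      12 gray
        12→10: 10 black — skip
        12→8: 8 is gray → back edge
Back edge closes the cycle 8 → 1 → 3 → 12 → 8; its vertices are {1, 3, 8, 12}.

1, 3, 8, 12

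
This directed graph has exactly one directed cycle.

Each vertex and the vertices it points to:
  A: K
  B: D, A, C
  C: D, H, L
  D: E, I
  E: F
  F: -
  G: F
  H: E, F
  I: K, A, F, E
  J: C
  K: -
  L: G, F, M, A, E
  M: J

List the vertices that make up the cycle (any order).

DFS with gray/black marking from C:
C gray
  D gray
    E gray
      F gray
      F black
    E black
    I gray
      K gray
      K black
      A gray
        A→K: K black — skip
      A black
      I→F: F black — skip
      I→E: E black — skip
    I black
  D black
  H gray
    H→E: E black — skip
    H→F: F black — skip
  H black
  L gray
    G gray
      G→F: F black — skip
    G black
    L→F: F black — skip
    M gray
      J gray
        J→C: C is gray → back edge
Back edge closes the cycle C → L → M → J → C; its vertices are {C, J, L, M}.

C, J, L, M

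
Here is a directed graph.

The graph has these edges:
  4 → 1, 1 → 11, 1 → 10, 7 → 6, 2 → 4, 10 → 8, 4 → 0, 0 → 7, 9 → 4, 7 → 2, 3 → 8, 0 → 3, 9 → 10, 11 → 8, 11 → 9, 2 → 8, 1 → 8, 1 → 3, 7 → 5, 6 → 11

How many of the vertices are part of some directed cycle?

8

A vertex is on a directed cycle iff it belongs to a strongly connected component of size ≥ 2 (or has a self-loop).
The vertices on cycles are {0, 1, 2, 4, 6, 7, 9, 11} — 8 in total.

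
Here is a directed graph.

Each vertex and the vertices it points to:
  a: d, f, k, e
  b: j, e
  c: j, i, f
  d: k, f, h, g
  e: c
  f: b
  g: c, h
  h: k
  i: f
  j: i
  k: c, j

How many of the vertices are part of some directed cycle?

6

A vertex is on a directed cycle iff it belongs to a strongly connected component of size ≥ 2 (or has a self-loop).
The vertices on cycles are {b, c, e, f, i, j} — 6 in total.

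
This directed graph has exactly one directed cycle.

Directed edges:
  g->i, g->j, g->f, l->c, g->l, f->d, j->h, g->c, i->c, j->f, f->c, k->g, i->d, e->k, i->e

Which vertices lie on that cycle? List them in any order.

DFS with gray/black marking from e:
e gray
  k gray
    g gray
      l gray
        c gray
        c black
      l black
      j gray
        f gray
          d gray
          d black
          f→c: c black — skip
        f black
        h gray
        h black
      j black
      g→c: c black — skip
      g→f: f black — skip
      i gray
        i→d: d black — skip
        i→e: e is gray → back edge
Back edge closes the cycle e → k → g → i → e; its vertices are {e, g, i, k}.

e, g, i, k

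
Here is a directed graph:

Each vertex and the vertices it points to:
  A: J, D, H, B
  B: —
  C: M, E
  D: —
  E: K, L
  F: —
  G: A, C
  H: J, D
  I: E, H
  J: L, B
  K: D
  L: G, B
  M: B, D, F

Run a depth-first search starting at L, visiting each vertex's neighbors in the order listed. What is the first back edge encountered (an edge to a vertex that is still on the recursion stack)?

J->L

DFS from L (visiting each vertex's neighbors in the order listed); mark gray on enter, black on exit:
L gray
  G gray
    A gray
      J gray
        J→L: L is gray → back edge
First back edge: J → L.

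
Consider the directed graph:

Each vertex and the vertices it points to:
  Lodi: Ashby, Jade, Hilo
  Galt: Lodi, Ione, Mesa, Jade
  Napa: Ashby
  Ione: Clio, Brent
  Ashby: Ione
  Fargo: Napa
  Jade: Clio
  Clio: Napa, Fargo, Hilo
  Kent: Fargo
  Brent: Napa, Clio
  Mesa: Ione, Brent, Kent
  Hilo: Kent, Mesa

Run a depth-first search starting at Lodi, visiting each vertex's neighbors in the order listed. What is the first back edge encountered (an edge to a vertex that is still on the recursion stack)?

DFS from Lodi (visiting each vertex's neighbors in the order listed); mark gray on enter, black on exit:
Lodi gray
  Ashby gray
    Ione gray
      Clio gray
        Napa gray
          Napa→Ashby: Ashby is gray → back edge
First back edge: Napa → Ashby.

Napa→Ashby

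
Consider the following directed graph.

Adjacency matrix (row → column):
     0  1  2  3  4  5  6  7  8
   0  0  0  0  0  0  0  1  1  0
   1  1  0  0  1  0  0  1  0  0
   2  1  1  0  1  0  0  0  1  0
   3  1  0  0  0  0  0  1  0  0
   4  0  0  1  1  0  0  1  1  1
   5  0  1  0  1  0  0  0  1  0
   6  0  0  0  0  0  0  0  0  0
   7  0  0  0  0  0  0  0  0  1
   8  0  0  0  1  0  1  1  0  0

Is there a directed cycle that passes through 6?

6 lies on a cycle iff there is a path from 6 back to itself.
Exploring from 6, it never reaches itself; equivalently, its strongly connected component is a singleton.

No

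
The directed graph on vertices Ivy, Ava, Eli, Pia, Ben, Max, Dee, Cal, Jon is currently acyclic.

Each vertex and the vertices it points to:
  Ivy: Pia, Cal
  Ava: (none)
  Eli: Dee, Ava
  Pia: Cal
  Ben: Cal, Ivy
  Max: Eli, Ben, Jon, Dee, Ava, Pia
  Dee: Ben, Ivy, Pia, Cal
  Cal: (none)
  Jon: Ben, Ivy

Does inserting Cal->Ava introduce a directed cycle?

No

Adding Cal→Ava creates a cycle iff Ava can already reach Cal.
Explore from Ava: no path reaches Cal. The graph stays acyclic.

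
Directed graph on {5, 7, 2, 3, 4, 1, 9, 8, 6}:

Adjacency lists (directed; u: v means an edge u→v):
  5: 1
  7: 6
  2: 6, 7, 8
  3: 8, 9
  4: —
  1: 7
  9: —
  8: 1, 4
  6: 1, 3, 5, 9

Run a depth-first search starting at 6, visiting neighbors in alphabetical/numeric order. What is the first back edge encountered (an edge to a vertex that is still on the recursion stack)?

7->6

DFS from 6 (visiting neighbors in alphabetical/numeric order); mark gray on enter, black on exit:
6 gray
  1 gray
    7 gray
      7→6: 6 is gray → back edge
First back edge: 7 → 6.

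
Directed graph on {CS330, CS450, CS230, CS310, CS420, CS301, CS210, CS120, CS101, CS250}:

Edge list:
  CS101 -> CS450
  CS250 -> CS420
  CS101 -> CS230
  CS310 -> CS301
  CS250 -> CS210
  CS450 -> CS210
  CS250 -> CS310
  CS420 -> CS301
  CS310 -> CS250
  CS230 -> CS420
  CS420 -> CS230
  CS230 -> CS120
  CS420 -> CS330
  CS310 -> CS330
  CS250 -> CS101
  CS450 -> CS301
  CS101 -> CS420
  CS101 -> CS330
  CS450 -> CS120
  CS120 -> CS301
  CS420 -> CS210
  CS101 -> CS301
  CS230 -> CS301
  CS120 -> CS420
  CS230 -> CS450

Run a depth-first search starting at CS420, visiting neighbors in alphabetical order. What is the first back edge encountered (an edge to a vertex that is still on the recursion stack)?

CS120→CS420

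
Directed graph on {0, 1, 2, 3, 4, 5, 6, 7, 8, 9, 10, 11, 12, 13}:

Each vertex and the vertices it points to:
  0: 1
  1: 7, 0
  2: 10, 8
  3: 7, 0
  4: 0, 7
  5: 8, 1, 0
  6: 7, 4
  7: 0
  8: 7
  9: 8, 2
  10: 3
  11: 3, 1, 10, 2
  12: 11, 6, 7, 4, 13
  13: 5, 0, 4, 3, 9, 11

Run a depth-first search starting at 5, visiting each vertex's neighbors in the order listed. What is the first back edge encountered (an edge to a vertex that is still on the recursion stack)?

1→7

DFS from 5 (visiting each vertex's neighbors in the order listed); mark gray on enter, black on exit:
5 gray
  8 gray
    7 gray
      0 gray
        1 gray
          1→7: 7 is gray → back edge
First back edge: 1 → 7.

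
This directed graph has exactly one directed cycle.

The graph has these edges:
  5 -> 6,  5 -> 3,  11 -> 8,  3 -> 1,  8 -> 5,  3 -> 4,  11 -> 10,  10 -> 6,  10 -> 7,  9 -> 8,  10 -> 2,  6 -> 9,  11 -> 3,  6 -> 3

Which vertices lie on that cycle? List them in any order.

DFS with gray/black marking from 8:
8 gray
  5 gray
    3 gray
      1 gray
      1 black
      4 gray
      4 black
    3 black
    6 gray
      9 gray
        9→8: 8 is gray → back edge
Back edge closes the cycle 8 → 5 → 6 → 9 → 8; its vertices are {5, 6, 8, 9}.

5, 6, 8, 9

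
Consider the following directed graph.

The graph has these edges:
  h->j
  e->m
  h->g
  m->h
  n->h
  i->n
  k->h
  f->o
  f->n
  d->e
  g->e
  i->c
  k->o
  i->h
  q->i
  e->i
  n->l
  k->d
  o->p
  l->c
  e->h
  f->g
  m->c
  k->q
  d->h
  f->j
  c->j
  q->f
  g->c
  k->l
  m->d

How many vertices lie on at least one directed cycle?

7

A vertex is on a directed cycle iff it belongs to a strongly connected component of size ≥ 2 (or has a self-loop).
The vertices on cycles are {d, e, g, h, i, m, n} — 7 in total.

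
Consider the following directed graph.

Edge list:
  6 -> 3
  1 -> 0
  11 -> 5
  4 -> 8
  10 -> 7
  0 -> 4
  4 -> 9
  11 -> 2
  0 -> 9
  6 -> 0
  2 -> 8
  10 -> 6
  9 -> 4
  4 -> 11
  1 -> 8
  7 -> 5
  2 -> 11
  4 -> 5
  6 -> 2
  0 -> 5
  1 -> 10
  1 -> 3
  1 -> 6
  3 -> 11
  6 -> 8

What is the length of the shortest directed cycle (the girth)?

2

For each vertex v, BFS finds the shortest path from v back to v.
The shortest such closed walk is 2 → 11 → 2, length 2.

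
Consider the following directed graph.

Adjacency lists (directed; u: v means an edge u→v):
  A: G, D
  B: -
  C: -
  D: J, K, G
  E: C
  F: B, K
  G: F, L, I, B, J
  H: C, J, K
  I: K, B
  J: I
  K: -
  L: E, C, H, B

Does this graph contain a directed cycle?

No

DFS with white/gray/black marking, starting from B:
B gray
B black
A gray
  G gray
    F gray
      F→B: B black — skip
      K gray
      K black
    F black
    L gray
      E gray
        C gray
        C black
      E black
      L→C: C black — skip
      H gray
        H→C: C black — skip
        J gray
          I gray
            I→K: K black — skip
            I→B: B black — skip
          I black
        J black
        H→K: K black — skip
      H black
      L→B: B black — skip
    L black
    G→I: I black — skip
    G→B: B black — skip
    G→J: J black — skip
  G black
  D gray
    D→J: J black — skip
    D→K: K black — skip
    D→G: G black — skip
  D black
A black
Every edge goes to a white or black vertex — no back edge, so the graph is acyclic.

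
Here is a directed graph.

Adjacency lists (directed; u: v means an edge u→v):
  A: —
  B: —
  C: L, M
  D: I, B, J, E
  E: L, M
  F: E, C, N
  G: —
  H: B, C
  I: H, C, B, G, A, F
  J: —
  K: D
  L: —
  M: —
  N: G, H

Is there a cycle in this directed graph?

No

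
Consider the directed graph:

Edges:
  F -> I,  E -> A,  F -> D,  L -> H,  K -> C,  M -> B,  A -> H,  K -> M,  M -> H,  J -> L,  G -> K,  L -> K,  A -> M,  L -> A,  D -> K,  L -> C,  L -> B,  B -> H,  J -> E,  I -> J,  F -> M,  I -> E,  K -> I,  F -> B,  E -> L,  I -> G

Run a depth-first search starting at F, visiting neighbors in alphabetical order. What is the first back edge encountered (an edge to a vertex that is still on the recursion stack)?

DFS from F (visiting neighbors in alphabetical order); mark gray on enter, black on exit:
F gray
  B gray
    H gray
    H black
  B black
  D gray
    K gray
      C gray
      C black
      I gray
        E gray
          A gray
            A→H: H black — skip
            M gray
              M→B: B black — skip
              M→H: H black — skip
            M black
          A black
          L gray
            L→A: A black — skip
            L→B: B black — skip
            L→C: C black — skip
            L→H: H black — skip
            L→K: K is gray → back edge
First back edge: L → K.

L→K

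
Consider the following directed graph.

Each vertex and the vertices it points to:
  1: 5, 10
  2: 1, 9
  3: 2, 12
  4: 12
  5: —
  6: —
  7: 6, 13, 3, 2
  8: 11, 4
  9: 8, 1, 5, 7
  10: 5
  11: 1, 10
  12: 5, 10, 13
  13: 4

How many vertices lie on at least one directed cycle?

7

A vertex is on a directed cycle iff it belongs to a strongly connected component of size ≥ 2 (or has a self-loop).
The vertices on cycles are {2, 3, 4, 7, 9, 12, 13} — 7 in total.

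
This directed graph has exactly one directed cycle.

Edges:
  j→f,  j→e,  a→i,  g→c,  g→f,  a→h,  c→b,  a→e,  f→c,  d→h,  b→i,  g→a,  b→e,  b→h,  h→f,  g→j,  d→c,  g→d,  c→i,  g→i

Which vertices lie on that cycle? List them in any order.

DFS with gray/black marking from c:
c gray
  i gray
  i black
  b gray
    h gray
      f gray
        f→c: c is gray → back edge
Back edge closes the cycle c → b → h → f → c; its vertices are {b, c, f, h}.

b, c, f, h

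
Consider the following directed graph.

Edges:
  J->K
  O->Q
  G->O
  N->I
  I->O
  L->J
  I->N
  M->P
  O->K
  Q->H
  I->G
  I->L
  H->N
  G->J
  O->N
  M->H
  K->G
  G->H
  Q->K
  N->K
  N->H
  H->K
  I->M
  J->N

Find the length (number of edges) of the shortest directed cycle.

2

For each vertex v, BFS finds the shortest path from v back to v.
The shortest such closed walk is I → N → I, length 2.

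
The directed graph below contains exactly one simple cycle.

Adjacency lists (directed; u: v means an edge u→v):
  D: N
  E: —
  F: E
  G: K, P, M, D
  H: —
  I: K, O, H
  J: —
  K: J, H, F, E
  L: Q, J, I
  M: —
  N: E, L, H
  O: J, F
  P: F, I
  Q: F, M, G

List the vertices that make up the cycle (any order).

DFS with gray/black marking from L:
L gray
  Q gray
    F gray
      E gray
      E black
    F black
    M gray
    M black
    G gray
      K gray
        J gray
        J black
        H gray
        H black
        K→F: F black — skip
        K→E: E black — skip
      K black
      P gray
        P→F: F black — skip
        I gray
          I→K: K black — skip
          O gray
            O→J: J black — skip
            O→F: F black — skip
          O black
          I→H: H black — skip
        I black
      P black
      G→M: M black — skip
      D gray
        N gray
          N→E: E black — skip
          N→L: L is gray → back edge
Back edge closes the cycle L → Q → G → D → N → L; its vertices are {D, G, L, N, Q}.

D, G, L, N, Q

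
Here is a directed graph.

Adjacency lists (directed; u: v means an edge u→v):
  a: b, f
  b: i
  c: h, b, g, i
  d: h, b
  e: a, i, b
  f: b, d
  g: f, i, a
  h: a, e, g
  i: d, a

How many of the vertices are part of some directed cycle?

A vertex is on a directed cycle iff it belongs to a strongly connected component of size ≥ 2 (or has a self-loop).
The vertices on cycles are {a, b, d, e, f, g, h, i} — 8 in total.

8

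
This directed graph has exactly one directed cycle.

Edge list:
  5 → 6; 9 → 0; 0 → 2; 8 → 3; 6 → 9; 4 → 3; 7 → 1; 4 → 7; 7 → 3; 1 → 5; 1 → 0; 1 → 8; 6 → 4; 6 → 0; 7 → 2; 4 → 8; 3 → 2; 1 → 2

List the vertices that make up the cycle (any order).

DFS with gray/black marking from 1:
1 gray
  2 gray
  2 black
  0 gray
    0→2: 2 black — skip
  0 black
  8 gray
    3 gray
      3→2: 2 black — skip
    3 black
  8 black
  5 gray
    6 gray
      4 gray
        4→8: 8 black — skip
        4→3: 3 black — skip
        7 gray
          7→2: 2 black — skip
          7→1: 1 is gray → back edge
Back edge closes the cycle 1 → 5 → 6 → 4 → 7 → 1; its vertices are {1, 4, 5, 6, 7}.

1, 4, 5, 6, 7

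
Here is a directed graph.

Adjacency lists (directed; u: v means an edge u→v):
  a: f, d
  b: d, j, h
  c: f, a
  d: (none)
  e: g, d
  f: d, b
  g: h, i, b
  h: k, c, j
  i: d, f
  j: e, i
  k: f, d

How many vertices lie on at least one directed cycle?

10

A vertex is on a directed cycle iff it belongs to a strongly connected component of size ≥ 2 (or has a self-loop).
The vertices on cycles are {a, b, c, e, f, g, h, i, j, k} — 10 in total.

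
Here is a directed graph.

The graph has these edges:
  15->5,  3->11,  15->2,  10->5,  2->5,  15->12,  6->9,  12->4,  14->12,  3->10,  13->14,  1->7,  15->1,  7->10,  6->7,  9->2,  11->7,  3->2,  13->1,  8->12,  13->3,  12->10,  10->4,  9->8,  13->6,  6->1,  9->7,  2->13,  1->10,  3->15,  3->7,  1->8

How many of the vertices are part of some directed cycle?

A vertex is on a directed cycle iff it belongs to a strongly connected component of size ≥ 2 (or has a self-loop).
The vertices on cycles are {2, 3, 6, 9, 13, 15} — 6 in total.

6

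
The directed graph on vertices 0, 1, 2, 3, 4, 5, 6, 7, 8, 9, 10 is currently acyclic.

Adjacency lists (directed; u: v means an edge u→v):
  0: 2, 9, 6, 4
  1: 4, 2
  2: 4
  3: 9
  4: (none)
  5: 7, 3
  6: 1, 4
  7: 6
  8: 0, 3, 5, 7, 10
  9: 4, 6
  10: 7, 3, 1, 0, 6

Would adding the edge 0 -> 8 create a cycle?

Yes

Adding 0→8 creates a cycle iff 8 can already reach 0.
Path from 8: 8 → 0.
So 8 → … → 0 → 8 is a cycle.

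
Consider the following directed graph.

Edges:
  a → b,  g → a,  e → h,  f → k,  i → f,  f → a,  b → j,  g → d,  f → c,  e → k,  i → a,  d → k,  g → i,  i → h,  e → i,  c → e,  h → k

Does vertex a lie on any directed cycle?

No

a lies on a cycle iff there is a path from a back to itself.
Exploring from a, it never reaches itself; equivalently, its strongly connected component is a singleton.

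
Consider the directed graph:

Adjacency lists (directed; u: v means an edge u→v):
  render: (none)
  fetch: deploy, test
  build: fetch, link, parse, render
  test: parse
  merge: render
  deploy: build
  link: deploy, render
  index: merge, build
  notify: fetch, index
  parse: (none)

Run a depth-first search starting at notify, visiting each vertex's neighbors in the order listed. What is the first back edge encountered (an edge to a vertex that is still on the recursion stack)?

DFS from notify (visiting each vertex's neighbors in the order listed); mark gray on enter, black on exit:
notify gray
  fetch gray
    deploy gray
      build gray
        build→fetch: fetch is gray → back edge
First back edge: build → fetch.

build->fetch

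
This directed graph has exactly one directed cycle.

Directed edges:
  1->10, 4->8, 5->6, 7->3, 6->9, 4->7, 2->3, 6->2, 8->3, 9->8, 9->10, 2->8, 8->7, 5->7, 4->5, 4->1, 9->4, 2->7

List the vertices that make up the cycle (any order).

4, 5, 6, 9

DFS with gray/black marking from 6:
6 gray
  9 gray
    10 gray
    10 black
    4 gray
      8 gray
        3 gray
        3 black
        7 gray
          7→3: 3 black — skip
        7 black
      8 black
      5 gray
        5→6: 6 is gray → back edge
Back edge closes the cycle 6 → 9 → 4 → 5 → 6; its vertices are {4, 5, 6, 9}.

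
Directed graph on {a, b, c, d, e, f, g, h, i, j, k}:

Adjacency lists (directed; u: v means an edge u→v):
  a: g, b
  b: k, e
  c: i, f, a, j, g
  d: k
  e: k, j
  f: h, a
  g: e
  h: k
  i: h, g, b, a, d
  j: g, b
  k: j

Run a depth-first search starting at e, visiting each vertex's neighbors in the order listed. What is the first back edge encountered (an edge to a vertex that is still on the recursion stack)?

DFS from e (visiting each vertex's neighbors in the order listed); mark gray on enter, black on exit:
e gray
  k gray
    j gray
      g gray
        g→e: e is gray → back edge
First back edge: g → e.

g→e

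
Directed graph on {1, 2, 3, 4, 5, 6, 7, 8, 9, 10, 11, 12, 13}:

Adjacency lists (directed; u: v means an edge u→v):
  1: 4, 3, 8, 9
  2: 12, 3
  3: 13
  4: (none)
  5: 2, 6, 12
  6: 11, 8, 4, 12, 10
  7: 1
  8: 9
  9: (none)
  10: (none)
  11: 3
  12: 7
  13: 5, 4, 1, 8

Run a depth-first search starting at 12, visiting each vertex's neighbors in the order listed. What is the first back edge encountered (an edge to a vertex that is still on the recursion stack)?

2→12

DFS from 12 (visiting each vertex's neighbors in the order listed); mark gray on enter, black on exit:
12 gray
  7 gray
    1 gray
      4 gray
      4 black
      3 gray
        13 gray
          5 gray
            2 gray
              2→12: 12 is gray → back edge
First back edge: 2 → 12.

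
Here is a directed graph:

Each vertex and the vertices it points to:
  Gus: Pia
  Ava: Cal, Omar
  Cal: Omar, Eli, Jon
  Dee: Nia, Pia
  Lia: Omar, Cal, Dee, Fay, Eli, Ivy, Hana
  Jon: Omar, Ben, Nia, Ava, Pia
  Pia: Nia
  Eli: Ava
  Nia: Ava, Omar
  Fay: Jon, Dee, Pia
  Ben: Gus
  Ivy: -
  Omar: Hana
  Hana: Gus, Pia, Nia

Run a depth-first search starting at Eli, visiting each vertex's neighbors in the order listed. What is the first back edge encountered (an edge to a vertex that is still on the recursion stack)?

Nia→Ava

DFS from Eli (visiting each vertex's neighbors in the order listed); mark gray on enter, black on exit:
Eli gray
  Ava gray
    Cal gray
      Omar gray
        Hana gray
          Gus gray
            Pia gray
              Nia gray
                Nia→Ava: Ava is gray → back edge
First back edge: Nia → Ava.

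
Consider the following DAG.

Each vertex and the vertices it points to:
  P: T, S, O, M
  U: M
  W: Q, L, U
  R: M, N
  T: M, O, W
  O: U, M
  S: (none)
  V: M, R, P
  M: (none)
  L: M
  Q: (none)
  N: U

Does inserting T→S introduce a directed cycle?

No

Adding T→S creates a cycle iff S can already reach T.
Explore from S: no path reaches T. The graph stays acyclic.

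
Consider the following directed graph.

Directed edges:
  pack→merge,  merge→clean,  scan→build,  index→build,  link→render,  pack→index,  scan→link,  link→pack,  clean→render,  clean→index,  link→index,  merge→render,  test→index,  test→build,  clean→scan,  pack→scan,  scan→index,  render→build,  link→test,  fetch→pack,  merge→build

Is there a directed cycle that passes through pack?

Yes

pack is on a cycle iff pack can reach itself via ≥1 edge.
pack → scan → link → pack — yes.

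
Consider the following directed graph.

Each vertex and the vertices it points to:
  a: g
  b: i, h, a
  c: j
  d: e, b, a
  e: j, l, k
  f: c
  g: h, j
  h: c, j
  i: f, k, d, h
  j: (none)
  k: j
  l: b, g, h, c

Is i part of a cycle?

Yes

i is on a cycle iff i can reach itself via ≥1 edge.
i → d → b → i — yes.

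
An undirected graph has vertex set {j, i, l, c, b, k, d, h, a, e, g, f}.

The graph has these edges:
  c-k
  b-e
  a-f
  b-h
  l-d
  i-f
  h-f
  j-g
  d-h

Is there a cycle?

DFS, tracking each vertex's parent; an edge to a visited non-parent vertex closes a cycle.
Start from i:
visit i (parent –)
  visit f (parent i)
    visit h (parent f)
      h–f: parent, skip
      visit b (parent h)
        visit e (parent b)
          e–b: parent, skip
        b–h: parent, skip
      visit d (parent h)
        d–h: parent, skip
        visit l (parent d)
          l–d: parent, skip
    f–i: parent, skip
    visit a (parent f)
      a–f: parent, skip
visit j (parent –)
  visit g (parent j)
    g–j: parent, skip
visit c (parent –)
  visit k (parent c)
    k–c: parent, skip
No non-parent visited neighbor found — the graph is a forest.

No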